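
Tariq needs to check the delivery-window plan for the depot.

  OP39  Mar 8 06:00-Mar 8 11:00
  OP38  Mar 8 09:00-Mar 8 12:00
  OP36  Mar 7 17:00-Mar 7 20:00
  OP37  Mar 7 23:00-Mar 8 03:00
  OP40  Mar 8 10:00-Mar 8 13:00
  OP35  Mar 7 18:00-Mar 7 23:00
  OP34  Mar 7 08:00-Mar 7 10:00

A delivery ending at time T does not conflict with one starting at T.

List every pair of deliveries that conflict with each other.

OP35 & OP36, OP38 & OP39, OP38 & OP40, OP39 & OP40

Sorted by start: OP34, OP36, OP35, OP37, OP39, OP38, OP40.
OP36 starts after OP34 ends, so OP34 has no further overlaps.
OP35 starts before OP36 ends → OP36 and OP35 overlap.
OP37 starts after OP36 ends, so OP36 has no further overlaps.
OP37 starts exactly when OP35 ends (back-to-back, no overlap), so OP35 has no further overlaps.
OP39 starts after OP37 ends, so OP37 has no further overlaps.
OP38 starts before OP39 ends → OP39 and OP38 overlap.
OP40 starts before OP39 ends → OP39 and OP40 overlap.
OP40 starts before OP38 ends → OP38 and OP40 overlap.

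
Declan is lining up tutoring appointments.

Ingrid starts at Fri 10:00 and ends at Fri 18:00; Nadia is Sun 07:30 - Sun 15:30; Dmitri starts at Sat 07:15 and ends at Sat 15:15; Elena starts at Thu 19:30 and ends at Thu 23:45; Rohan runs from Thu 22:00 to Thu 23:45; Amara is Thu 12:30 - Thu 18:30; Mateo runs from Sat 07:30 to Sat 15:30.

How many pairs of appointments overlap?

Check each pair: they overlap iff neither finishes before the other starts.
Sorted by start: Amara, Elena, Rohan, Ingrid, Dmitri, Mateo, Nadia.
Elena starts after Amara ends; Amara is clear from here.
Rohan starts before Elena ends → Elena and Rohan overlap.
Ingrid starts after Elena ends; Elena is clear from here.
Ingrid starts after Rohan ends; Rohan is clear from here.
Dmitri starts after Ingrid ends; Ingrid is clear from here.
Mateo starts before Dmitri ends → Dmitri and Mateo overlap.
Nadia starts after Dmitri ends.
Nadia starts after Mateo ends.
Overlapping pairs: Dmitri & Mateo, Elena & Rohan — 2 in total.

2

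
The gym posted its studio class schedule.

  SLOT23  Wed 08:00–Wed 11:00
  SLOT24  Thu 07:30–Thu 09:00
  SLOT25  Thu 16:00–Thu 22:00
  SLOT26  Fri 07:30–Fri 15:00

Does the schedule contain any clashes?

No

Sorted by start: SLOT23, SLOT24, SLOT25, SLOT26.
SLOT24 starts after SLOT23 ends, so nothing later overlaps SLOT23 either.
SLOT25 starts after SLOT24 ends, so nothing later overlaps SLOT24 either.
SLOT26 starts after SLOT25 ends.
Every pair is clear; the schedule has no overlaps.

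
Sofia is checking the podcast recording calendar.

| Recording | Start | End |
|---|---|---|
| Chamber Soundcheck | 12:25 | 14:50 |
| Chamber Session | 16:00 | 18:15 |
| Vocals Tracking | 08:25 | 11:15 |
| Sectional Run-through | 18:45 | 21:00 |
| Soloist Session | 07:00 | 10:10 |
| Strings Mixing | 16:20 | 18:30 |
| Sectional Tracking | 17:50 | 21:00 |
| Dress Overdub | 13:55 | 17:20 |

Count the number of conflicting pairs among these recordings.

8

Check each pair: they overlap iff neither finishes before the other starts.
Sorted by start: Soloist Session, Vocals Tracking, Chamber Soundcheck, Dress Overdub, Chamber Session, Strings Mixing, Sectional Tracking, Sectional Run-through.
Vocals Tracking starts before Soloist Session ends → Soloist Session and Vocals Tracking overlap.
Chamber Soundcheck starts after Soloist Session ends — done with Soloist Session.
Chamber Soundcheck starts after Vocals Tracking ends — done with Vocals Tracking.
Dress Overdub starts before Chamber Soundcheck ends → Chamber Soundcheck and Dress Overdub overlap.
Chamber Session starts after Chamber Soundcheck ends — done with Chamber Soundcheck.
Chamber Session starts before Dress Overdub ends → Dress Overdub and Chamber Session overlap.
Strings Mixing starts before Dress Overdub ends → Dress Overdub and Strings Mixing overlap.
Sectional Tracking starts after Dress Overdub ends — done with Dress Overdub.
Strings Mixing starts before Chamber Session ends → Chamber Session and Strings Mixing overlap.
Sectional Tracking starts before Chamber Session ends → Chamber Session and Sectional Tracking overlap.
Sectional Run-through starts after Chamber Session ends.
Sectional Tracking starts before Strings Mixing ends → Strings Mixing and Sectional Tracking overlap.
Sectional Run-through starts after Strings Mixing ends.
Sectional Run-through starts before Sectional Tracking ends → Sectional Tracking and Sectional Run-through overlap.
Overlapping pairs: Chamber Session & Dress Overdub, Chamber Session & Sectional Tracking, Chamber Session & Strings Mixing, Chamber Soundcheck & Dress Overdub, Dress Overdub & Strings Mixing, Sectional Run-through & Sectional Tracking, Sectional Tracking & Strings Mixing, Soloist Session & Vocals Tracking — 8 in total.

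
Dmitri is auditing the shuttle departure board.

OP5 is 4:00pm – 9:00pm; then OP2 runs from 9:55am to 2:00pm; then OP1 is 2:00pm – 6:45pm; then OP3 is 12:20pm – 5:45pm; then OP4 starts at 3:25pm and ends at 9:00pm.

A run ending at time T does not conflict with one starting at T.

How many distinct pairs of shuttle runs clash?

7

Check each pair: they overlap iff neither finishes before the other starts.
Sorted by start: OP2, OP3, OP1, OP4, OP5.
OP3 starts before OP2 ends → OP2 and OP3 overlap.
OP1 starts exactly when OP2 ends (back-to-back, no overlap) — done with OP2.
OP1 starts before OP3 ends → OP3 and OP1 overlap.
OP4 starts before OP3 ends → OP3 and OP4 overlap.
OP5 starts before OP3 ends → OP3 and OP5 overlap.
OP4 starts before OP1 ends → OP1 and OP4 overlap.
OP5 starts before OP1 ends → OP1 and OP5 overlap.
OP5 starts before OP4 ends → OP4 and OP5 overlap.
Overlapping pairs: OP1 & OP3, OP1 & OP4, OP1 & OP5, OP2 & OP3, OP3 & OP4, OP3 & OP5, OP4 & OP5 — 7 in total.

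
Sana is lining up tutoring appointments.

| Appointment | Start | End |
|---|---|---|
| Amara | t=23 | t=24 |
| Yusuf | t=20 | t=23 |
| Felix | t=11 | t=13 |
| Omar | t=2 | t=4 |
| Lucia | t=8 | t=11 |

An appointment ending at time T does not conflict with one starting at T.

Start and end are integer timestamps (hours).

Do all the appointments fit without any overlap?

Yes

Sorted by start: Omar, Lucia, Felix, Yusuf, Amara.
Lucia starts after Omar ends — done with Omar.
Felix starts exactly when Lucia ends (back-to-back, no overlap) — done with Lucia.
Yusuf starts after Felix ends — done with Felix.
Amara starts exactly when Yusuf ends (back-to-back, no overlap).
Every pair is clear; the schedule has no overlaps.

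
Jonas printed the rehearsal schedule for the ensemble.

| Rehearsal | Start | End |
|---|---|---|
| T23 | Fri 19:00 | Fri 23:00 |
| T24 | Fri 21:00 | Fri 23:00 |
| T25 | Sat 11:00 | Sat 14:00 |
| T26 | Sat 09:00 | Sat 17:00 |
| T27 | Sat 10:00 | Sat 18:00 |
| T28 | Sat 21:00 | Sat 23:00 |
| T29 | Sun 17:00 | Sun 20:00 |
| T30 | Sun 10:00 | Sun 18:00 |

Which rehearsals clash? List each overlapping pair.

Sorted by start: T23, T24, T26, T27, T25, T28, T30, T29.
T24 starts before T23 ends → T23 and T24 overlap.
T26 starts after T23 ends; T23 is clear from here.
T26 starts after T24 ends; T24 is clear from here.
T27 starts before T26 ends → T26 and T27 overlap.
T25 starts before T26 ends → T26 and T25 overlap.
T28 starts after T26 ends; T26 is clear from here.
T25 starts before T27 ends → T27 and T25 overlap.
T28 starts after T27 ends; T27 is clear from here.
T28 starts after T25 ends; T25 is clear from here.
T30 starts after T28 ends; T28 is clear from here.
T29 starts before T30 ends → T30 and T29 overlap.

T23 & T24, T25 & T26, T25 & T27, T26 & T27, T29 & T30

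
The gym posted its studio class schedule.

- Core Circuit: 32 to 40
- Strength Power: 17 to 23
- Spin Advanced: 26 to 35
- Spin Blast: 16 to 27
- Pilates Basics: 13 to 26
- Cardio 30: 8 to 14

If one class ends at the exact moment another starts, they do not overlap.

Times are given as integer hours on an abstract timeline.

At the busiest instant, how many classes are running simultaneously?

Sort all start/end points and keep a running count:
8 start Cardio 30 → 1
13 start Pilates Basics → 2
14 end Cardio 30 → 1
16 start Spin Blast → 2
17 start Strength Power → 3
23 end Strength Power → 2
26 end Pilates Basics → 1
26 start Spin Advanced → 2
27 end Spin Blast → 1
32 start Core Circuit → 2
35 end Spin Advanced → 1
40 end Core Circuit → 0
Peak is 3, at 17 (Pilates Basics, Spin Blast, Strength Power).

3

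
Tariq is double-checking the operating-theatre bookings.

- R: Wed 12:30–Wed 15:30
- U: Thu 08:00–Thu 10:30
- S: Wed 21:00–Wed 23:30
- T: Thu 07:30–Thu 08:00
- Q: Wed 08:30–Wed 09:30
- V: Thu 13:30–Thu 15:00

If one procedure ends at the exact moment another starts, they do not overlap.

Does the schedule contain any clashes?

Check each pair: they overlap iff neither finishes before the other starts.
Sorted by start: Q, R, S, T, U, V.
R starts after Q ends; Q is clear from here.
S starts after R ends; R is clear from here.
T starts after S ends; S is clear from here.
U starts exactly when T ends (back-to-back, no overlap); T is clear from here.
V starts after U ends.
Every pair is clear; the schedule has no overlaps.

No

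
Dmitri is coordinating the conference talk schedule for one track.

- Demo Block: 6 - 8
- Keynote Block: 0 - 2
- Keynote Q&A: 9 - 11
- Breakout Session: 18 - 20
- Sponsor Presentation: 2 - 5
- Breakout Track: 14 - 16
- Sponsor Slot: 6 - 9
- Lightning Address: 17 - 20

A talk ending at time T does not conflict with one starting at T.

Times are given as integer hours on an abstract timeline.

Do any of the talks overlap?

Yes

Check each pair: they overlap iff neither finishes before the other starts.
Sorted by start: Keynote Block, Sponsor Presentation, Demo Block, Sponsor Slot, Keynote Q&A, Breakout Track, Lightning Address, Breakout Session.
Sponsor Presentation starts exactly when Keynote Block ends (back-to-back, no overlap), so nothing later overlaps Keynote Block either.
Demo Block starts after Sponsor Presentation ends, so nothing later overlaps Sponsor Presentation either.
Sponsor Slot starts before Demo Block ends → Demo Block and Sponsor Slot overlap.
That's a conflict, so the schedule is not conflict-free.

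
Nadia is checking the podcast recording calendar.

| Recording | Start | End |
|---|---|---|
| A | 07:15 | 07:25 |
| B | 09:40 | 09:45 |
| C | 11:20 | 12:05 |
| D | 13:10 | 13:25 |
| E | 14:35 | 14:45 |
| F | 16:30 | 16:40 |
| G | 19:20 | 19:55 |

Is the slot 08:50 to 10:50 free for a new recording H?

No — it overlaps B

A: ends 07:25 at or before H starts 08:50 → clear.
B: starts 09:40 before H ends 10:50, and ends 09:45 after H starts 08:50 → overlap.
C: starts 11:20 at or after H ends 10:50 → clear.
D: starts 13:10 at or after H ends 10:50 → clear.
E: starts 14:35 at or after H ends 10:50 → clear.
F: starts 16:30 at or after H ends 10:50 → clear.
G: starts 19:20 at or after H ends 10:50 → clear.
H overlaps B.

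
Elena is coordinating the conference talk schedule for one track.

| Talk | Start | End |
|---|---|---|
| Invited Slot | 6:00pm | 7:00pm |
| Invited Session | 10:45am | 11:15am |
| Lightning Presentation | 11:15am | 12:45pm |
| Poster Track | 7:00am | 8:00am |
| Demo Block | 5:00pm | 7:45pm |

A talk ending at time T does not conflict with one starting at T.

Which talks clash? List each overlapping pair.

Demo Block & Invited Slot

Sorted by start: Poster Track, Invited Session, Lightning Presentation, Demo Block, Invited Slot.
Invited Session starts after Poster Track ends, so nothing later overlaps Poster Track either.
Lightning Presentation starts exactly when Invited Session ends (back-to-back, no overlap), so nothing later overlaps Invited Session either.
Demo Block starts after Lightning Presentation ends, so nothing later overlaps Lightning Presentation either.
Invited Slot starts before Demo Block ends → Demo Block and Invited Slot overlap.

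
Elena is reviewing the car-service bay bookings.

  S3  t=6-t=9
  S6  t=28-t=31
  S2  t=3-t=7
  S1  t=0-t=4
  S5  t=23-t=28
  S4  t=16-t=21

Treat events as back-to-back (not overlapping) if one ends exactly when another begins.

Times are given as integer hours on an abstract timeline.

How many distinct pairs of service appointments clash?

2

Two intervals overlap when each starts before the other ends.
Sorted by start: S1, S2, S3, S4, S5, S6.
S2 starts before S1 ends → S1 and S2 overlap.
S3 starts after S1 ends, so S1 has no further overlaps.
S3 starts before S2 ends → S2 and S3 overlap.
S4 starts after S2 ends, so S2 has no further overlaps.
S4 starts after S3 ends, so S3 has no further overlaps.
S5 starts after S4 ends, so S4 has no further overlaps.
S6 starts exactly when S5 ends (back-to-back, no overlap).
Overlapping pairs: S1 & S2, S2 & S3 — 2 in total.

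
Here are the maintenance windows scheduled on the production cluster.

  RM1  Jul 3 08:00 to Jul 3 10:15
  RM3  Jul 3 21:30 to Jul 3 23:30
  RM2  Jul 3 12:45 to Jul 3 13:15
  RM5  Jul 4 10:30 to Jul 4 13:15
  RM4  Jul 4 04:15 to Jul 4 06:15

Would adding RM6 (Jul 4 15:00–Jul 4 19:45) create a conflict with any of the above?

No — it doesn't clash with anything

RM1: ends Jul 3 10:15 at or before RM6 starts Jul 4 15:00 → clear.
RM2: ends Jul 3 13:15 at or before RM6 starts Jul 4 15:00 → clear.
RM3: ends Jul 3 23:30 at or before RM6 starts Jul 4 15:00 → clear.
RM4: ends Jul 4 06:15 at or before RM6 starts Jul 4 15:00 → clear.
RM5: ends Jul 4 13:15 at or before RM6 starts Jul 4 15:00 → clear.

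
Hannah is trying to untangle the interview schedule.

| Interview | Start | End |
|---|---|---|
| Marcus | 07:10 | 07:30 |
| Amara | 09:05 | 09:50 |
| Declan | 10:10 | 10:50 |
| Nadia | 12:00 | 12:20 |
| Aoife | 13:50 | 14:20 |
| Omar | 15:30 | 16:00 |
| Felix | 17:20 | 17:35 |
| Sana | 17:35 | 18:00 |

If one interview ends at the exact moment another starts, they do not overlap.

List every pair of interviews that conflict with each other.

no conflicts

Sorted by start: Marcus, Amara, Declan, Nadia, Aoife, Omar, Felix, Sana.
Amara starts after Marcus ends, so Marcus has no further overlaps.
Declan starts after Amara ends, so Amara has no further overlaps.
Nadia starts after Declan ends, so Declan has no further overlaps.
Aoife starts after Nadia ends, so Nadia has no further overlaps.
Omar starts after Aoife ends, so Aoife has no further overlaps.
Felix starts after Omar ends, so Omar has no further overlaps.
Sana starts exactly when Felix ends (back-to-back, no overlap).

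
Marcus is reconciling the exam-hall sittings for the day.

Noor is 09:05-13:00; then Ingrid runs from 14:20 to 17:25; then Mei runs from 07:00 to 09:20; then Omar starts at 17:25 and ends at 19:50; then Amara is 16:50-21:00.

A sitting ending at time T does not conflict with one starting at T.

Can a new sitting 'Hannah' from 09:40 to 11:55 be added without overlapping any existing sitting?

Mei: ends 09:20 at or before Hannah starts 09:40 → clear.
Noor: starts 09:05 before Hannah ends 11:55, and ends 13:00 after Hannah starts 09:40 → overlap.
Ingrid: starts 14:20 at or after Hannah ends 11:55 → clear.
Amara: starts 16:50 at or after Hannah ends 11:55 → clear.
Omar: starts 17:25 at or after Hannah ends 11:55 → clear.
Hannah overlaps Noor.

No — it overlaps Noor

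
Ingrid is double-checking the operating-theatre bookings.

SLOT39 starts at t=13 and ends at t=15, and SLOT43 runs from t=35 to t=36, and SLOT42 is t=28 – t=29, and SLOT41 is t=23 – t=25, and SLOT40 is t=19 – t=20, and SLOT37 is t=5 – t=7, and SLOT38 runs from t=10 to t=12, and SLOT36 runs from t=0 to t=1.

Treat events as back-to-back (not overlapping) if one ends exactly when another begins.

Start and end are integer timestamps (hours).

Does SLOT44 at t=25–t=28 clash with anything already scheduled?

SLOT36: ends t=1 at or before SLOT44 starts t=25 → clear.
SLOT37: ends t=7 at or before SLOT44 starts t=25 → clear.
SLOT38: ends t=12 at or before SLOT44 starts t=25 → clear.
SLOT39: ends t=15 at or before SLOT44 starts t=25 → clear.
SLOT40: ends t=20 at or before SLOT44 starts t=25 → clear.
SLOT41: ends t=25 at or before SLOT44 starts t=25 → clear.
SLOT42: starts t=28 at or after SLOT44 ends t=28 → clear.
SLOT43: starts t=35 at or after SLOT44 ends t=28 → clear.

No — it doesn't clash with anything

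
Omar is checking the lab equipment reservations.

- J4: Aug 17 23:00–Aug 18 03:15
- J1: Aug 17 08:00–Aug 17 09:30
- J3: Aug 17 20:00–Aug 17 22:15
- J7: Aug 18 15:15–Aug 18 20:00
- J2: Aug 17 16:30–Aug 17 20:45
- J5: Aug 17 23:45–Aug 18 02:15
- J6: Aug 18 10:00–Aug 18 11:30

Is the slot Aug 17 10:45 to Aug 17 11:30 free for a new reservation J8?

Yes — the slot is free

J1: ends Aug 17 09:30 at or before J8 starts Aug 17 10:45 → clear.
J2: starts Aug 17 16:30 at or after J8 ends Aug 17 11:30 → clear.
J3: starts Aug 17 20:00 at or after J8 ends Aug 17 11:30 → clear.
J4: starts Aug 17 23:00 at or after J8 ends Aug 17 11:30 → clear.
J5: starts Aug 17 23:45 at or after J8 ends Aug 17 11:30 → clear.
J6: starts Aug 18 10:00 at or after J8 ends Aug 17 11:30 → clear.
J7: starts Aug 18 15:15 at or after J8 ends Aug 17 11:30 → clear.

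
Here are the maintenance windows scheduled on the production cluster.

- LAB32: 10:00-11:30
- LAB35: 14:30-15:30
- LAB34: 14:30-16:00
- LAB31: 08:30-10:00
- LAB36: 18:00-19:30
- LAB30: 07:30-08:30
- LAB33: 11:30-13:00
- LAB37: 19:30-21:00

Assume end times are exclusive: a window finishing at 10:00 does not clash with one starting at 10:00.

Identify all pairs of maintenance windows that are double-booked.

Sorted by start: LAB30, LAB31, LAB32, LAB33, LAB34, LAB35, LAB36, LAB37.
LAB31 starts exactly when LAB30 ends (back-to-back, no overlap) — done with LAB30.
LAB32 starts exactly when LAB31 ends (back-to-back, no overlap) — done with LAB31.
LAB33 starts exactly when LAB32 ends (back-to-back, no overlap) — done with LAB32.
LAB34 starts after LAB33 ends — done with LAB33.
LAB35 starts before LAB34 ends → LAB34 and LAB35 overlap.
LAB36 starts after LAB34 ends — done with LAB34.
LAB36 starts after LAB35 ends — done with LAB35.
LAB37 starts exactly when LAB36 ends (back-to-back, no overlap).

LAB34 & LAB35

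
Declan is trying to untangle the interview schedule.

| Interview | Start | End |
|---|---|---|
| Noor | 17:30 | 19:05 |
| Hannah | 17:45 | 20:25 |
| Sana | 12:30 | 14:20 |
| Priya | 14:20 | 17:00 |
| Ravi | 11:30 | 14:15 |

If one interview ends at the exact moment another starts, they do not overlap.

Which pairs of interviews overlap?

Hannah & Noor, Ravi & Sana

Two intervals overlap when each starts before the other ends.
Sorted by start: Ravi, Sana, Priya, Noor, Hannah.
Sana starts before Ravi ends → Ravi and Sana overlap.
Priya starts after Ravi ends, so nothing later overlaps Ravi either.
Priya starts exactly when Sana ends (back-to-back, no overlap), so nothing later overlaps Sana either.
Noor starts after Priya ends, so nothing later overlaps Priya either.
Hannah starts before Noor ends → Noor and Hannah overlap.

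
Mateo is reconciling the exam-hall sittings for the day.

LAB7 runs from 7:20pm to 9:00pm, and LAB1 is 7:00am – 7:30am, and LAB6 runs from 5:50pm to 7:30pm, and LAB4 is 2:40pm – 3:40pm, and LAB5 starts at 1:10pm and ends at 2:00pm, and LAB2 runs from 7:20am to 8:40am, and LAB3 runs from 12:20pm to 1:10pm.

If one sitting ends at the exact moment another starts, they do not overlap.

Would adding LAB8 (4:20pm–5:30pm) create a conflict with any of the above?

No — it doesn't clash with anything

LAB1: ends 7:30am at or before LAB8 starts 4:20pm → clear.
LAB2: ends 8:40am at or before LAB8 starts 4:20pm → clear.
LAB3: ends 1:10pm at or before LAB8 starts 4:20pm → clear.
LAB5: ends 2:00pm at or before LAB8 starts 4:20pm → clear.
LAB4: ends 3:40pm at or before LAB8 starts 4:20pm → clear.
LAB6: starts 5:50pm at or after LAB8 ends 5:30pm → clear.
LAB7: starts 7:20pm at or after LAB8 ends 5:30pm → clear.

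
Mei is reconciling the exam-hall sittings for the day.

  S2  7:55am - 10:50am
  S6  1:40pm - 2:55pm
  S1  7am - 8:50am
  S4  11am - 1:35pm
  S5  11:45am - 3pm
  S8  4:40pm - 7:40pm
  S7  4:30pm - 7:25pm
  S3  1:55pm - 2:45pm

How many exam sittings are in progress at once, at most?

3

Walk through starts and ends in time order (an end at T is processed before a start at T):
7am start S1 → 1
7:55am start S2 → 2
8:50am end S1 → 1
10:50am end S2 → 0
11am start S4 → 1
11:45am start S5 → 2
1:35pm end S4 → 1
1:40pm start S6 → 2
1:55pm start S3 → 3
2:45pm end S3 → 2
2:55pm end S6 → 1
3pm end S5 → 0
4:30pm start S7 → 1
4:40pm start S8 → 2
7:25pm end S7 → 1
7:40pm end S8 → 0
Peak is 3, at 1:55pm (S3, S5, S6).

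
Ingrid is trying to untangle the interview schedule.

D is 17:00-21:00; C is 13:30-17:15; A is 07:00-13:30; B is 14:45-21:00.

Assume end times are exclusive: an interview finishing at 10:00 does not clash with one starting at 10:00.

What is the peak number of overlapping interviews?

Sort all start/end points and keep a running count:
07:00 start A → 1
13:30 end A → 0
13:30 start C → 1
14:45 start B → 2
17:00 start D → 3
17:15 end C → 2
21:00 end B → 1
21:00 end D → 0
Peak is 3, at 17:00 (B, C, D).

3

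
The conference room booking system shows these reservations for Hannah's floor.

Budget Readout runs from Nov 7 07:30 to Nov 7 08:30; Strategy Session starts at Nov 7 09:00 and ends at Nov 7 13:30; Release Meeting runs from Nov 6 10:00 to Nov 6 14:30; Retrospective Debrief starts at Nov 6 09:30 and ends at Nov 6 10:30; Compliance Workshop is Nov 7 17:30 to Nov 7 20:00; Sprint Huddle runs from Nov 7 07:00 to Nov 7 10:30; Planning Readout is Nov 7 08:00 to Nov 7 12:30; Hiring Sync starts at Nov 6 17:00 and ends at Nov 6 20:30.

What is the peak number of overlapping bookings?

3

Sort all start/end points and keep a running count:
Nov 6 09:30 start Retrospective Debrief → 1
Nov 6 10:00 start Release Meeting → 2
Nov 6 10:30 end Retrospective Debrief → 1
Nov 6 14:30 end Release Meeting → 0
Nov 6 17:00 start Hiring Sync → 1
Nov 6 20:30 end Hiring Sync → 0
Nov 7 07:00 start Sprint Huddle → 1
Nov 7 07:30 start Budget Readout → 2
Nov 7 08:00 start Planning Readout → 3
Nov 7 08:30 end Budget Readout → 2
Nov 7 09:00 start Strategy Session → 3
Nov 7 10:30 end Sprint Huddle → 2
Nov 7 12:30 end Planning Readout → 1
Nov 7 13:30 end Strategy Session → 0
Nov 7 17:30 start Compliance Workshop → 1
Nov 7 20:00 end Compliance Workshop → 0
Peak is 3, at Nov 7 08:00 (Budget Readout, Planning Readout, Sprint Huddle).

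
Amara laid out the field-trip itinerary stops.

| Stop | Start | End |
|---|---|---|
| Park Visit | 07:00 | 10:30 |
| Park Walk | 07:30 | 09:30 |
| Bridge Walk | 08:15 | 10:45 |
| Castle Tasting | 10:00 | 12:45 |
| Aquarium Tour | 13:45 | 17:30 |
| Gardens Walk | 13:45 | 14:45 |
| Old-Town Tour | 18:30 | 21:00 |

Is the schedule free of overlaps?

No

Sorted by start: Park Visit, Park Walk, Bridge Walk, Castle Tasting, Aquarium Tour, Gardens Walk, Old-Town Tour.
Park Walk starts before Park Visit ends → Park Visit and Park Walk overlap.
That's a conflict, so the schedule is not conflict-free.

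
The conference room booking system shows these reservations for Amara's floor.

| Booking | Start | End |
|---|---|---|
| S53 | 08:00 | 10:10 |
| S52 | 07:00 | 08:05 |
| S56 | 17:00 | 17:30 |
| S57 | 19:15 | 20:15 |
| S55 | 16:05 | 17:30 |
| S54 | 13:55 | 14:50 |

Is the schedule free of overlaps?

Sorted by start: S52, S53, S54, S55, S56, S57.
S53 starts before S52 ends → S52 and S53 overlap.
That's a conflict, so the schedule is not conflict-free.

No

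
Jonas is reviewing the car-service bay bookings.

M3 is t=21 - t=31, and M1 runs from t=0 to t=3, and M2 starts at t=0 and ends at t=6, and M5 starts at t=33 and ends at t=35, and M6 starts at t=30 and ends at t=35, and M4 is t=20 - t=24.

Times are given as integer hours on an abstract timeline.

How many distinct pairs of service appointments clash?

Two intervals overlap when each starts before the other ends.
Sorted by start: M1, M2, M4, M3, M6, M5.
M2 starts before M1 ends → M1 and M2 overlap.
M4 starts after M1 ends; M1 is clear from here.
M4 starts after M2 ends; M2 is clear from here.
M3 starts before M4 ends → M4 and M3 overlap.
M6 starts after M4 ends; M4 is clear from here.
M6 starts before M3 ends → M3 and M6 overlap.
M5 starts after M3 ends.
M5 starts before M6 ends → M6 and M5 overlap.
Overlapping pairs: M1 & M2, M3 & M4, M3 & M6, M5 & M6 — 4 in total.

4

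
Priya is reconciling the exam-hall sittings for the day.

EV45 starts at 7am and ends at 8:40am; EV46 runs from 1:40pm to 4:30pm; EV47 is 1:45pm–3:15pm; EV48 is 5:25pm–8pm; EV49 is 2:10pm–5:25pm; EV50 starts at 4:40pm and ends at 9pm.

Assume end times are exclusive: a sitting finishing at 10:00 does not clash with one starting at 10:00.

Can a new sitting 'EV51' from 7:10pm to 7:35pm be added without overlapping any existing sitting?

EV45: ends 8:40am at or before EV51 starts 7:10pm → clear.
EV46: ends 4:30pm at or before EV51 starts 7:10pm → clear.
EV47: ends 3:15pm at or before EV51 starts 7:10pm → clear.
EV49: ends 5:25pm at or before EV51 starts 7:10pm → clear.
EV50: starts 4:40pm before EV51 ends 7:35pm, and ends 9pm after EV51 starts 7:10pm → overlap.
EV48: starts 5:25pm before EV51 ends 7:35pm, and ends 8pm after EV51 starts 7:10pm → overlap.
EV51 overlaps EV48, EV50.

No — it overlaps EV48, EV50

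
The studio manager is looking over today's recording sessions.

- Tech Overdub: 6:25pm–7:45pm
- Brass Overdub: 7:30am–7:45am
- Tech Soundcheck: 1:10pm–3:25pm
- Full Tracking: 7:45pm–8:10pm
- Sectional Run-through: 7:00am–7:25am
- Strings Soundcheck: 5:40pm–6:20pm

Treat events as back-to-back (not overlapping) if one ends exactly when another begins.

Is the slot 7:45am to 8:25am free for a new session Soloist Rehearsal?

Yes — the slot is free

Sectional Run-through: ends 7:25am at or before Soloist Rehearsal starts 7:45am → clear.
Brass Overdub: ends 7:45am at or before Soloist Rehearsal starts 7:45am → clear.
Tech Soundcheck: starts 1:10pm at or after Soloist Rehearsal ends 8:25am → clear.
Strings Soundcheck: starts 5:40pm at or after Soloist Rehearsal ends 8:25am → clear.
Tech Overdub: starts 6:25pm at or after Soloist Rehearsal ends 8:25am → clear.
Full Tracking: starts 7:45pm at or after Soloist Rehearsal ends 8:25am → clear.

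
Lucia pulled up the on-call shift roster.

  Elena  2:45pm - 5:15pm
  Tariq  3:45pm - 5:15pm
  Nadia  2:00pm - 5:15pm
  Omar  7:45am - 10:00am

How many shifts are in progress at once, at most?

3

Sweep the timeline, counting +1 at each start and −1 at each end (ends before starts at a tie):
7:45am start Omar → 1
10:00am end Omar → 0
2:00pm start Nadia → 1
2:45pm start Elena → 2
3:45pm start Tariq → 3
5:15pm end Elena → 2
5:15pm end Nadia → 1
5:15pm end Tariq → 0
Peak is 3, at 3:45pm (Elena, Nadia, Tariq).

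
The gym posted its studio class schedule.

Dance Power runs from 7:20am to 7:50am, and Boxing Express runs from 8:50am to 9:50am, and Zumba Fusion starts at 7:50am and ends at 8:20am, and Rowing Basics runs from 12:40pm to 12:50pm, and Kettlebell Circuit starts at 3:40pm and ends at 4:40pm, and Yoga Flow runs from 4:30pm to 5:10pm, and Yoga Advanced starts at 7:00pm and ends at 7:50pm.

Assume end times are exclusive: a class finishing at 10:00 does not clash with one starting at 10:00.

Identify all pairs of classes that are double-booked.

Sorted by start: Dance Power, Zumba Fusion, Boxing Express, Rowing Basics, Kettlebell Circuit, Yoga Flow, Yoga Advanced.
Zumba Fusion starts exactly when Dance Power ends (back-to-back, no overlap); Dance Power is clear from here.
Boxing Express starts after Zumba Fusion ends; Zumba Fusion is clear from here.
Rowing Basics starts after Boxing Express ends; Boxing Express is clear from here.
Kettlebell Circuit starts after Rowing Basics ends; Rowing Basics is clear from here.
Yoga Flow starts before Kettlebell Circuit ends → Kettlebell Circuit and Yoga Flow overlap.
Yoga Advanced starts after Kettlebell Circuit ends.
Yoga Advanced starts after Yoga Flow ends.

Kettlebell Circuit & Yoga Flow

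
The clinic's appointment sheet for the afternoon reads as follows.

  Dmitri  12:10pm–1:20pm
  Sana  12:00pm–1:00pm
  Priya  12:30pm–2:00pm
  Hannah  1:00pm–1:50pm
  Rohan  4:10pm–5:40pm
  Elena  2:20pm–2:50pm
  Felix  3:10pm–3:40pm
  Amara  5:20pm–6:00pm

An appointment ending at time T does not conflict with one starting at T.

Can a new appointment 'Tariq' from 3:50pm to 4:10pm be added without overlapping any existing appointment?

Yes — the slot is free

Sana: ends 1:00pm at or before Tariq starts 3:50pm → clear.
Dmitri: ends 1:20pm at or before Tariq starts 3:50pm → clear.
Priya: ends 2:00pm at or before Tariq starts 3:50pm → clear.
Hannah: ends 1:50pm at or before Tariq starts 3:50pm → clear.
Elena: ends 2:50pm at or before Tariq starts 3:50pm → clear.
Felix: ends 3:40pm at or before Tariq starts 3:50pm → clear.
Rohan: starts 4:10pm at or after Tariq ends 4:10pm → clear.
Amara: starts 5:20pm at or after Tariq ends 4:10pm → clear.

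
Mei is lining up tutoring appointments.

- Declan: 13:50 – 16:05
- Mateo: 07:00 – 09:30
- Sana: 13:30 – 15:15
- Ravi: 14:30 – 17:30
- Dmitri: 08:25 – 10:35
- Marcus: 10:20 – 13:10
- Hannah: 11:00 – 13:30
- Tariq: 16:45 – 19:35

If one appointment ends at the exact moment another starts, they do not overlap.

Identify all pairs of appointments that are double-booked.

Check each pair: they overlap iff neither finishes before the other starts.
Sorted by start: Mateo, Dmitri, Marcus, Hannah, Sana, Declan, Ravi, Tariq.
Dmitri starts before Mateo ends → Mateo and Dmitri overlap.
Marcus starts after Mateo ends — done with Mateo.
Marcus starts before Dmitri ends → Dmitri and Marcus overlap.
Hannah starts after Dmitri ends — done with Dmitri.
Hannah starts before Marcus ends → Marcus and Hannah overlap.
Sana starts after Marcus ends — done with Marcus.
Sana starts exactly when Hannah ends (back-to-back, no overlap) — done with Hannah.
Declan starts before Sana ends → Sana and Declan overlap.
Ravi starts before Sana ends → Sana and Ravi overlap.
Tariq starts after Sana ends.
Ravi starts before Declan ends → Declan and Ravi overlap.
Tariq starts after Declan ends.
Tariq starts before Ravi ends → Ravi and Tariq overlap.

Declan & Ravi, Declan & Sana, Dmitri & Marcus, Dmitri & Mateo, Hannah & Marcus, Ravi & Sana, Ravi & Tariq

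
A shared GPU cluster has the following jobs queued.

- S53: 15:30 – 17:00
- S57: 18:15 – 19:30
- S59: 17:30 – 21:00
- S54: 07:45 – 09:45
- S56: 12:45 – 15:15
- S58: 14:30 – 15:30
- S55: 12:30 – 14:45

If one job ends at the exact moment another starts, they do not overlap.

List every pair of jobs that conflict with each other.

Sorted by start: S54, S55, S56, S58, S53, S59, S57.
S55 starts after S54 ends — done with S54.
S56 starts before S55 ends → S55 and S56 overlap.
S58 starts before S55 ends → S55 and S58 overlap.
S53 starts after S55 ends — done with S55.
S58 starts before S56 ends → S56 and S58 overlap.
S53 starts after S56 ends — done with S56.
S53 starts exactly when S58 ends (back-to-back, no overlap) — done with S58.
S59 starts after S53 ends — done with S53.
S57 starts before S59 ends → S59 and S57 overlap.

S55 & S56, S55 & S58, S56 & S58, S57 & S59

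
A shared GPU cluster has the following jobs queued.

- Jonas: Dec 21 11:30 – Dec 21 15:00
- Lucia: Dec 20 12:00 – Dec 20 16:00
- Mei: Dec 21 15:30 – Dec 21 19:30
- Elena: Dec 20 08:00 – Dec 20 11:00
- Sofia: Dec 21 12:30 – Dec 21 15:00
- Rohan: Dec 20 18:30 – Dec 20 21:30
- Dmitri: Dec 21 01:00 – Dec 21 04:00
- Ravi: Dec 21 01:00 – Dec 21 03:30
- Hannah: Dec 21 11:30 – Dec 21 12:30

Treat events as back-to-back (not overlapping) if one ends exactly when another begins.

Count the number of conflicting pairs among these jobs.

Sorted by start: Elena, Lucia, Rohan, Dmitri, Ravi, Jonas, Hannah, Sofia, Mei.
Lucia starts after Elena ends, so Elena has no further overlaps.
Rohan starts after Lucia ends, so Lucia has no further overlaps.
Dmitri starts after Rohan ends, so Rohan has no further overlaps.
Ravi starts before Dmitri ends → Dmitri and Ravi overlap.
Jonas starts after Dmitri ends, so Dmitri has no further overlaps.
Jonas starts after Ravi ends, so Ravi has no further overlaps.
Hannah starts before Jonas ends → Jonas and Hannah overlap.
Sofia starts before Jonas ends → Jonas and Sofia overlap.
Mei starts after Jonas ends.
Sofia starts exactly when Hannah ends (back-to-back, no overlap), so Hannah has no further overlaps.
Mei starts after Sofia ends.
Overlapping pairs: Dmitri & Ravi, Hannah & Jonas, Jonas & Sofia — 3 in total.

3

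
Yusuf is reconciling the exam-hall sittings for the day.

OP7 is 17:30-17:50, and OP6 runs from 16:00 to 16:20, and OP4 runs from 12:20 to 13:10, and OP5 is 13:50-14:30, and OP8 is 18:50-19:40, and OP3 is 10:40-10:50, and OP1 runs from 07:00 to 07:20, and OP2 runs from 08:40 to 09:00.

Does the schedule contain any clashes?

No

Sorted by start: OP1, OP2, OP3, OP4, OP5, OP6, OP7, OP8.
OP2 starts after OP1 ends, so OP1 has no further overlaps.
OP3 starts after OP2 ends, so OP2 has no further overlaps.
OP4 starts after OP3 ends, so OP3 has no further overlaps.
OP5 starts after OP4 ends, so OP4 has no further overlaps.
OP6 starts after OP5 ends, so OP5 has no further overlaps.
OP7 starts after OP6 ends, so OP6 has no further overlaps.
OP8 starts after OP7 ends.
Every pair is clear; the schedule has no overlaps.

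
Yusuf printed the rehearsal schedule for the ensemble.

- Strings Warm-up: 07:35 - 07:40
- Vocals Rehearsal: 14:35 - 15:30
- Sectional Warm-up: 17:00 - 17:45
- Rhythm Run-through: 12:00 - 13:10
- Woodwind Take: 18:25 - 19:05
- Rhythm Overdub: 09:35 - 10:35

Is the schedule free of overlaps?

Sorted by start: Strings Warm-up, Rhythm Overdub, Rhythm Run-through, Vocals Rehearsal, Sectional Warm-up, Woodwind Take.
Rhythm Overdub starts after Strings Warm-up ends, so nothing later overlaps Strings Warm-up either.
Rhythm Run-through starts after Rhythm Overdub ends, so nothing later overlaps Rhythm Overdub either.
Vocals Rehearsal starts after Rhythm Run-through ends, so nothing later overlaps Rhythm Run-through either.
Sectional Warm-up starts after Vocals Rehearsal ends, so nothing later overlaps Vocals Rehearsal either.
Woodwind Take starts after Sectional Warm-up ends.
Every pair is clear; the schedule has no overlaps.

Yes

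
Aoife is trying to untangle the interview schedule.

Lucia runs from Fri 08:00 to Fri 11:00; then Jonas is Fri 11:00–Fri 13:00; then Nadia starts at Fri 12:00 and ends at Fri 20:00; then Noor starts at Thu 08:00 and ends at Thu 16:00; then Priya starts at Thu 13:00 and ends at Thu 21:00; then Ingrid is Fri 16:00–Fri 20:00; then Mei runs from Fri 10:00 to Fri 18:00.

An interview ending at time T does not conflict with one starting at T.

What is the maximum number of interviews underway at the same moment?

Sort all start/end points and keep a running count:
Thu 08:00 start Noor → 1
Thu 13:00 start Priya → 2
Thu 16:00 end Noor → 1
Thu 21:00 end Priya → 0
Fri 08:00 start Lucia → 1
Fri 10:00 start Mei → 2
Fri 11:00 end Lucia → 1
Fri 11:00 start Jonas → 2
Fri 12:00 start Nadia → 3
Fri 13:00 end Jonas → 2
Fri 16:00 start Ingrid → 3
Fri 18:00 end Mei → 2
Fri 20:00 end Ingrid → 1
Fri 20:00 end Nadia → 0
Peak is 3, at Fri 12:00 (Jonas, Mei, Nadia).

3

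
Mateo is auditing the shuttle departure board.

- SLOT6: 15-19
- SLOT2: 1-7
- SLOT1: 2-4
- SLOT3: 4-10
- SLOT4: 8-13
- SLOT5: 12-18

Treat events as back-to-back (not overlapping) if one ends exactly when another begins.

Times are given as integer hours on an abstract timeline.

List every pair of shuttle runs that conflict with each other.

Check each pair: they overlap iff neither finishes before the other starts.
Sorted by start: SLOT2, SLOT1, SLOT3, SLOT4, SLOT5, SLOT6.
SLOT1 starts before SLOT2 ends → SLOT2 and SLOT1 overlap.
SLOT3 starts before SLOT2 ends → SLOT2 and SLOT3 overlap.
SLOT4 starts after SLOT2 ends, so nothing later overlaps SLOT2 either.
SLOT3 starts exactly when SLOT1 ends (back-to-back, no overlap), so nothing later overlaps SLOT1 either.
SLOT4 starts before SLOT3 ends → SLOT3 and SLOT4 overlap.
SLOT5 starts after SLOT3 ends, so nothing later overlaps SLOT3 either.
SLOT5 starts before SLOT4 ends → SLOT4 and SLOT5 overlap.
SLOT6 starts after SLOT4 ends.
SLOT6 starts before SLOT5 ends → SLOT5 and SLOT6 overlap.

SLOT1 & SLOT2, SLOT2 & SLOT3, SLOT3 & SLOT4, SLOT4 & SLOT5, SLOT5 & SLOT6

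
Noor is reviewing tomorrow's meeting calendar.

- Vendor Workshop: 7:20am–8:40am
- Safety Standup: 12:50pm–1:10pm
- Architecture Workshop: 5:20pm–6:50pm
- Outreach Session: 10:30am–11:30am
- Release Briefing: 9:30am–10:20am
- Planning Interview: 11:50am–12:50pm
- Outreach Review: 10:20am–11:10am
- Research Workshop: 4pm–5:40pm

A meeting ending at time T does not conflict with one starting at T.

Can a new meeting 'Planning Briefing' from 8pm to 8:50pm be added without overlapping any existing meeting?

Yes — the slot is free

Vendor Workshop: ends 8:40am at or before Planning Briefing starts 8pm → clear.
Release Briefing: ends 10:20am at or before Planning Briefing starts 8pm → clear.
Outreach Review: ends 11:10am at or before Planning Briefing starts 8pm → clear.
Outreach Session: ends 11:30am at or before Planning Briefing starts 8pm → clear.
Planning Interview: ends 12:50pm at or before Planning Briefing starts 8pm → clear.
Safety Standup: ends 1:10pm at or before Planning Briefing starts 8pm → clear.
Research Workshop: ends 5:40pm at or before Planning Briefing starts 8pm → clear.
Architecture Workshop: ends 6:50pm at or before Planning Briefing starts 8pm → clear.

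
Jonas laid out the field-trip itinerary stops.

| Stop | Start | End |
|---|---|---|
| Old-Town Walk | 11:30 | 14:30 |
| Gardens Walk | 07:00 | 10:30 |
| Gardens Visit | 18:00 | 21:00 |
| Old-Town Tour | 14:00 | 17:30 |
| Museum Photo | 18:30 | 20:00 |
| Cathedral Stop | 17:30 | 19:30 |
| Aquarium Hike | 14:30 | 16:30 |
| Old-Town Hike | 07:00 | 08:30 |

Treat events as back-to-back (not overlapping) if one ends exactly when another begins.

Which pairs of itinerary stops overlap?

Sorted by start: Gardens Walk, Old-Town Hike, Old-Town Walk, Old-Town Tour, Aquarium Hike, Cathedral Stop, Gardens Visit, Museum Photo.
Old-Town Hike starts before Gardens Walk ends → Gardens Walk and Old-Town Hike overlap.
Old-Town Walk starts after Gardens Walk ends, so nothing later overlaps Gardens Walk either.
Old-Town Walk starts after Old-Town Hike ends, so nothing later overlaps Old-Town Hike either.
Old-Town Tour starts before Old-Town Walk ends → Old-Town Walk and Old-Town Tour overlap.
Aquarium Hike starts exactly when Old-Town Walk ends (back-to-back, no overlap), so nothing later overlaps Old-Town Walk either.
Aquarium Hike starts before Old-Town Tour ends → Old-Town Tour and Aquarium Hike overlap.
Cathedral Stop starts exactly when Old-Town Tour ends (back-to-back, no overlap), so nothing later overlaps Old-Town Tour either.
Cathedral Stop starts after Aquarium Hike ends, so nothing later overlaps Aquarium Hike either.
Gardens Visit starts before Cathedral Stop ends → Cathedral Stop and Gardens Visit overlap.
Museum Photo starts before Cathedral Stop ends → Cathedral Stop and Museum Photo overlap.
Museum Photo starts before Gardens Visit ends → Gardens Visit and Museum Photo overlap.

Aquarium Hike & Old-Town Tour, Cathedral Stop & Gardens Visit, Cathedral Stop & Museum Photo, Gardens Visit & Museum Photo, Gardens Walk & Old-Town Hike, Old-Town Tour & Old-Town Walk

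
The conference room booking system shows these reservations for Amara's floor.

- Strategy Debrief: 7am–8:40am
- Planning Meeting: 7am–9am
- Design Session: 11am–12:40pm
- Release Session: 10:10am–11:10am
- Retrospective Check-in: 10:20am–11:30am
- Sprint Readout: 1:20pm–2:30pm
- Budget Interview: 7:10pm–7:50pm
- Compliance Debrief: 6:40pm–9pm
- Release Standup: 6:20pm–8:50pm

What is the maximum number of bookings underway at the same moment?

Sweep the timeline, counting +1 at each start and −1 at each end (ends before starts at a tie):
7am start Planning Meeting → 1
7am start Strategy Debrief → 2
8:40am end Strategy Debrief → 1
9am end Planning Meeting → 0
10:10am start Release Session → 1
10:20am start Retrospective Check-in → 2
11am start Design Session → 3
11:10am end Release Session → 2
11:30am end Retrospective Check-in → 1
12:40pm end Design Session → 0
1:20pm start Sprint Readout → 1
2:30pm end Sprint Readout → 0
6:20pm start Release Standup → 1
6:40pm start Compliance Debrief → 2
7:10pm start Budget Interview → 3
7:50pm end Budget Interview → 2
8:50pm end Release Standup → 1
9pm end Compliance Debrief → 0
Peak is 3, at 11am (Design Session, Release Session, Retrospective Check-in).

3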